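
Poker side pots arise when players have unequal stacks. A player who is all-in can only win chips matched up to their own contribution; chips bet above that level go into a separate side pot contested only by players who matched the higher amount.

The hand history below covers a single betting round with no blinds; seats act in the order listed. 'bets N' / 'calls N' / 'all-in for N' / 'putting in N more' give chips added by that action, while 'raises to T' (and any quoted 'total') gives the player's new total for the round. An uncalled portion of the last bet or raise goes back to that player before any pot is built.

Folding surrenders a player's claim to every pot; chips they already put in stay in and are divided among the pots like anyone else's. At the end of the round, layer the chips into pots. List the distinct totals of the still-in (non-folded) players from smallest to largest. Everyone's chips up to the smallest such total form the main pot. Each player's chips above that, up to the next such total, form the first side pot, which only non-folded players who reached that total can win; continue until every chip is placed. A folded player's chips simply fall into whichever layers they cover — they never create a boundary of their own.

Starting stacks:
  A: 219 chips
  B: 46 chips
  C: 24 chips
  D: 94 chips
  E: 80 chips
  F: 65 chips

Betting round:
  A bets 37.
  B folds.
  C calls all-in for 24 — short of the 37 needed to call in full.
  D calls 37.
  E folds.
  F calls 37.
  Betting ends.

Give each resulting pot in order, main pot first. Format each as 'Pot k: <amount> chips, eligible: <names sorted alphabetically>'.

Contributions: A=37, C=24, D=37, F=37
Folded: B, E
Pot levels (distinct totals of non-folded players): 24, 37
Layer 1-24: 24 each from A, C, D, F = 24*4 = 96 chips; eligible A, C, D, F
Layer 25-37: 13 each from A, D, F = 13*3 = 39 chips; eligible A, D, F

Pot 1: 96 chips, eligible: A, C, D, F
Pot 2: 39 chips, eligible: A, D, F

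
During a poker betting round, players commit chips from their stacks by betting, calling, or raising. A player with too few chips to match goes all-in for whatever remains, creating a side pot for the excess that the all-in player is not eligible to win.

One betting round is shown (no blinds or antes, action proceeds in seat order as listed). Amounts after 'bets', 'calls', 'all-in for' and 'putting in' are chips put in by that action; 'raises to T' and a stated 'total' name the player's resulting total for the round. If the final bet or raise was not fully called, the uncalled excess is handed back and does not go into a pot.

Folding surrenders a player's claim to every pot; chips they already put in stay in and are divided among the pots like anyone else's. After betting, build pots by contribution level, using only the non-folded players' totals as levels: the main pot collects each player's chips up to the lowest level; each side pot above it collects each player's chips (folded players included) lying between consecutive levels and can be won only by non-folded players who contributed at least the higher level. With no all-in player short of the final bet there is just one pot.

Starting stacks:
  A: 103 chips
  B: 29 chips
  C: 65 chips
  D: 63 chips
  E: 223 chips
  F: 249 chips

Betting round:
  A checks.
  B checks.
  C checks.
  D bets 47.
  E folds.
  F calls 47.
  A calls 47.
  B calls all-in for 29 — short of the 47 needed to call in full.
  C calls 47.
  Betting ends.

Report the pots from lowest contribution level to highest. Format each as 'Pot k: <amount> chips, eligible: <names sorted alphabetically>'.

Pot 1: 145 chips, eligible: A, B, C, D, F
Pot 2: 72 chips, eligible: A, C, D, F

Derivation:
Contributions: A=47, B=29, C=47, D=47, F=47
Folded: E
Pot levels (distinct totals of non-folded players): 29, 47
Layer 1-29: 29 each from A, B, C, D, F = 29*5 = 145 chips; eligible A, B, C, D, F
Layer 30-47: 18 each from A, C, D, F = 18*4 = 72 chips; eligible A, C, D, F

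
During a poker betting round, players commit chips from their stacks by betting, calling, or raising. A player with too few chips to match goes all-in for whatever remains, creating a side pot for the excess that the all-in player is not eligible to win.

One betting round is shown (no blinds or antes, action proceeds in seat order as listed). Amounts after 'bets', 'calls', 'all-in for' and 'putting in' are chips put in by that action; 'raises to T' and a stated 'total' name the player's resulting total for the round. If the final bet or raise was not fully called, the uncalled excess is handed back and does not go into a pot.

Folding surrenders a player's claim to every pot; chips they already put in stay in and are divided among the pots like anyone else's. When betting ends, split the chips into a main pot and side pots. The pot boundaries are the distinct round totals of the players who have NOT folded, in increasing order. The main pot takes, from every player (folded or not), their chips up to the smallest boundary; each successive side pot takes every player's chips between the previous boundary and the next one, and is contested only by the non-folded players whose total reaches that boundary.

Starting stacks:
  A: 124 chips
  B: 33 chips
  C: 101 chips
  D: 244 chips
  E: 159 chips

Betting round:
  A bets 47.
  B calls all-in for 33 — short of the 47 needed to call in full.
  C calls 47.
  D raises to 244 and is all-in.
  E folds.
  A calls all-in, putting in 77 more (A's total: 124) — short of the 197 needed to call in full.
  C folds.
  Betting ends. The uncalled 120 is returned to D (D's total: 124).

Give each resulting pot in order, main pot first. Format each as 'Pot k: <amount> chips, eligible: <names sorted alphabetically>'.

Contributions (after 120 returned to D): A=124, B=33, C=47, D=124
Folded: C, E
Pot levels (distinct totals of non-folded players): 33, 124
Layer 1-33: 33 each from A, B, C, D = 33*4 = 132 chips; eligible A, B, D
Layer 34-124: A 91 + C 14 + D 91 = 196 chips; eligible A, D

Pot 1: 132 chips, eligible: A, B, D
Pot 2: 196 chips, eligible: A, D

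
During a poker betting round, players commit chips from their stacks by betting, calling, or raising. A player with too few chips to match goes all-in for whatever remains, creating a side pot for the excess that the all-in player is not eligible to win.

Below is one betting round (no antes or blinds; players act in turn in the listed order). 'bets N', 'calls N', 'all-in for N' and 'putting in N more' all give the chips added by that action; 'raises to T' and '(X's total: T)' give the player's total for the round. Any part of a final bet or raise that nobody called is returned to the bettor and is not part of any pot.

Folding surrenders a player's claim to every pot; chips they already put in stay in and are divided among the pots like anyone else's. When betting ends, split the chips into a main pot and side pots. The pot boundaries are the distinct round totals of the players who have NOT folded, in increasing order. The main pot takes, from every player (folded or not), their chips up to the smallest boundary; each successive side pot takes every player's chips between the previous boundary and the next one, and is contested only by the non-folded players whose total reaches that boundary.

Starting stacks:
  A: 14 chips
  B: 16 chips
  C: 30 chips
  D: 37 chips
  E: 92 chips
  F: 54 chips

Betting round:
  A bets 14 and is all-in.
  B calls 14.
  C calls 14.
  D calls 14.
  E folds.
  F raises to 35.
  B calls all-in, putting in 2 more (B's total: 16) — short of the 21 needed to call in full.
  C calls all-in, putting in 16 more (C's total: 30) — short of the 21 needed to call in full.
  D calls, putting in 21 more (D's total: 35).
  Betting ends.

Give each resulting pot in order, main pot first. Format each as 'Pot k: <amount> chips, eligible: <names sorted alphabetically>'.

Pot 1: 70 chips, eligible: A, B, C, D, F
Pot 2: 8 chips, eligible: B, C, D, F
Pot 3: 42 chips, eligible: C, D, F
Pot 4: 10 chips, eligible: D, F

Derivation:
Contributions: A=14, B=16, C=30, D=35, F=35
Folded: E
Pot levels (distinct totals of non-folded players): 14, 16, 30, 35
Layer 1-14: 14 each from A, B, C, D, F = 14*5 = 70 chips; eligible A, B, C, D, F
Layer 15-16: 2 each from B, C, D, F = 2*4 = 8 chips; eligible B, C, D, F
Layer 17-30: 14 each from C, D, F = 14*3 = 42 chips; eligible C, D, F
Layer 31-35: 5 each from D, F = 5*2 = 10 chips; eligible D, F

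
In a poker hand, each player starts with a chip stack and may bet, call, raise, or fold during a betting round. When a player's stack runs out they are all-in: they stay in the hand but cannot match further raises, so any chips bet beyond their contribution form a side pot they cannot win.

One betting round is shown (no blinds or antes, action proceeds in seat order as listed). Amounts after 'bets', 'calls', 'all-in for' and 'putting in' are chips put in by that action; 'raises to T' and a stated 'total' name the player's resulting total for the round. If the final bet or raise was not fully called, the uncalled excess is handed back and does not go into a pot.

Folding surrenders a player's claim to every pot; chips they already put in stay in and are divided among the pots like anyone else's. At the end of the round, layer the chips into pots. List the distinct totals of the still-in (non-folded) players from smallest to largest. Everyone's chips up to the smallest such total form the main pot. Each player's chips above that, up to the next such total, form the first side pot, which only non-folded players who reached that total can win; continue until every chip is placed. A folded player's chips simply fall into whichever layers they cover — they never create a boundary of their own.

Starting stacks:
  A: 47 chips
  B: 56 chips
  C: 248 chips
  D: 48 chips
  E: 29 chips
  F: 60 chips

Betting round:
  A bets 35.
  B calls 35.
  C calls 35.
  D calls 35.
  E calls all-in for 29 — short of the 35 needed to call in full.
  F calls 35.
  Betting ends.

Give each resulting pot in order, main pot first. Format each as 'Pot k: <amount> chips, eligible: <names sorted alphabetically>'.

Contributions: A=35, B=35, C=35, D=35, E=29, F=35
Pot levels (distinct totals of non-folded players): 29, 35
Layer 1-29: 29 each from A, B, C, D, E, F = 29*6 = 174 chips; eligible A, B, C, D, E, F
Layer 30-35: 6 each from A, B, C, D, F = 6*5 = 30 chips; eligible A, B, C, D, F

Pot 1: 174 chips, eligible: A, B, C, D, E, F
Pot 2: 30 chips, eligible: A, B, C, D, F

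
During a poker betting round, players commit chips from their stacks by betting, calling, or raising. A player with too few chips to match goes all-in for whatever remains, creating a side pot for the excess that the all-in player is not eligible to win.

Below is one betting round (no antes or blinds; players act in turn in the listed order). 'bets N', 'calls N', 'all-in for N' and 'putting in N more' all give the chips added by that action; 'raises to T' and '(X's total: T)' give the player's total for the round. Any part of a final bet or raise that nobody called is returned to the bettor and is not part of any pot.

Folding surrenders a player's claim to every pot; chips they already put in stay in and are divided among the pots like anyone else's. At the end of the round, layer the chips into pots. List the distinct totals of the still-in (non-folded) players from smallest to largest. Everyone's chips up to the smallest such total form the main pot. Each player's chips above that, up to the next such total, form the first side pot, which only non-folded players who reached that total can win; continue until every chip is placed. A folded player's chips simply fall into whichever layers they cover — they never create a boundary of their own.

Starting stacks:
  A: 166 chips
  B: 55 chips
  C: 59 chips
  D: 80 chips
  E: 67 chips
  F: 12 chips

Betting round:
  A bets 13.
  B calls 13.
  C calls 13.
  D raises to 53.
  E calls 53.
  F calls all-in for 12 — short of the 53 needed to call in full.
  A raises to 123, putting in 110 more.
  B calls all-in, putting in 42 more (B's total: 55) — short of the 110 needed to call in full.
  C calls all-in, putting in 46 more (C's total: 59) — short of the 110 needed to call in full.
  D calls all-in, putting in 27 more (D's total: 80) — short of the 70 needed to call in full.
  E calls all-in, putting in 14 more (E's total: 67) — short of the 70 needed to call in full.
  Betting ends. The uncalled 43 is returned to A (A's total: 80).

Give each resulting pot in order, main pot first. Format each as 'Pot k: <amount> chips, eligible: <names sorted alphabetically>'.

Pot 1: 72 chips, eligible: A, B, C, D, E, F
Pot 2: 215 chips, eligible: A, B, C, D, E
Pot 3: 16 chips, eligible: A, C, D, E
Pot 4: 24 chips, eligible: A, D, E
Pot 5: 26 chips, eligible: A, D

Derivation:
Contributions (after 43 returned to A): A=80, B=55, C=59, D=80, E=67, F=12
Pot levels (distinct totals of non-folded players): 12, 55, 59, 67, 80
Layer 1-12: 12 each from A, B, C, D, E, F = 12*6 = 72 chips; eligible A, B, C, D, E, F
Layer 13-55: 43 each from A, B, C, D, E = 43*5 = 215 chips; eligible A, B, C, D, E
Layer 56-59: 4 each from A, C, D, E = 4*4 = 16 chips; eligible A, C, D, E
Layer 60-67: 8 each from A, D, E = 8*3 = 24 chips; eligible A, D, E
Layer 68-80: 13 each from A, D = 13*2 = 26 chips; eligible A, D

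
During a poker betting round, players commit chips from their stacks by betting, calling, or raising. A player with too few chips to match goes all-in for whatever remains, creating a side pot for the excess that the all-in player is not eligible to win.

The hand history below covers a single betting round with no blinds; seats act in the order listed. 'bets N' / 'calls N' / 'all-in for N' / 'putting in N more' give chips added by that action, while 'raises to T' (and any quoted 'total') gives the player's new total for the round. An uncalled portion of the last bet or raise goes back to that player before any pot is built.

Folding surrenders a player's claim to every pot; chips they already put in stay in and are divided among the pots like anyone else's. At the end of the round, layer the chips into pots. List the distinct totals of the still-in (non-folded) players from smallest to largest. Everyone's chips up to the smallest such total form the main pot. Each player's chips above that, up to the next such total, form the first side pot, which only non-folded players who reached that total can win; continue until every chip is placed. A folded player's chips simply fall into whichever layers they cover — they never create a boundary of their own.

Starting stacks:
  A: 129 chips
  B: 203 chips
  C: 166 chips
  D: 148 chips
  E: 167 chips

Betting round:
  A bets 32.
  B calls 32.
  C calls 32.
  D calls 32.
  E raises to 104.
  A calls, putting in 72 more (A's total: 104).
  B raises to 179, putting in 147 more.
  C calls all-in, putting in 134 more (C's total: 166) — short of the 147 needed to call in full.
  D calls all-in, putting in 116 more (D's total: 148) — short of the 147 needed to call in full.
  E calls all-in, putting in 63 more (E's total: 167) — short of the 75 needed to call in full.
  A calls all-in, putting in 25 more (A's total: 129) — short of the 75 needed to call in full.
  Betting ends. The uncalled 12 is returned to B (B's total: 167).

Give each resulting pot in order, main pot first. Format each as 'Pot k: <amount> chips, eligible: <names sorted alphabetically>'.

Pot 1: 645 chips, eligible: A, B, C, D, E
Pot 2: 76 chips, eligible: B, C, D, E
Pot 3: 54 chips, eligible: B, C, E
Pot 4: 2 chips, eligible: B, E

Derivation:
Contributions (after 12 returned to B): A=129, B=167, C=166, D=148, E=167
Pot levels (distinct totals of non-folded players): 129, 148, 166, 167
Layer 1-129: 129 each from A, B, C, D, E = 129*5 = 645 chips; eligible A, B, C, D, E
Layer 130-148: 19 each from B, C, D, E = 19*4 = 76 chips; eligible B, C, D, E
Layer 149-166: 18 each from B, C, E = 18*3 = 54 chips; eligible B, C, E
Layer 167-167: 1 each from B, E = 1*2 = 2 chips; eligible B, E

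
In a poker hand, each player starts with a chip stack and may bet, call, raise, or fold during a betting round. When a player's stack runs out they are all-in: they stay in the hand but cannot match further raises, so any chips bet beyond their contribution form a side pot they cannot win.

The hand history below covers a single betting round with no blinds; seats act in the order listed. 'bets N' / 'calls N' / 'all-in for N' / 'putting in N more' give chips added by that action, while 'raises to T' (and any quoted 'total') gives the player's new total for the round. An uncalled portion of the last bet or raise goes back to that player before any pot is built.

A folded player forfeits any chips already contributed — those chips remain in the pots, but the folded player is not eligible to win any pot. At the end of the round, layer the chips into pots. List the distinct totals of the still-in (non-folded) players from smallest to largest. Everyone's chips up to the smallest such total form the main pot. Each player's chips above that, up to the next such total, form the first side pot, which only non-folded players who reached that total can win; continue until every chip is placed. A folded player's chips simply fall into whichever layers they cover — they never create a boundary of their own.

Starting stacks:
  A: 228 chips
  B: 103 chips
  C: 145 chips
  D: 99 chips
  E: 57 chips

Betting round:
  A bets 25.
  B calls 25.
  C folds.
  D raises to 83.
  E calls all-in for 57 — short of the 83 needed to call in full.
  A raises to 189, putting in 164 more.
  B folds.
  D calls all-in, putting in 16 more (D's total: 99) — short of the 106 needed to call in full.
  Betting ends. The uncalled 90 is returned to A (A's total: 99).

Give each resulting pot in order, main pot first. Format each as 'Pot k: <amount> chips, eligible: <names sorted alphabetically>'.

Contributions (after 90 returned to A): A=99, B=25, D=99, E=57
Folded: B, C
Pot levels (distinct totals of non-folded players): 57, 99
Layer 1-57: A 57 + B 25 + D 57 + E 57 = 196 chips; eligible A, D, E
Layer 58-99: 42 each from A, D = 42*2 = 84 chips; eligible A, D

Pot 1: 196 chips, eligible: A, D, E
Pot 2: 84 chips, eligible: A, D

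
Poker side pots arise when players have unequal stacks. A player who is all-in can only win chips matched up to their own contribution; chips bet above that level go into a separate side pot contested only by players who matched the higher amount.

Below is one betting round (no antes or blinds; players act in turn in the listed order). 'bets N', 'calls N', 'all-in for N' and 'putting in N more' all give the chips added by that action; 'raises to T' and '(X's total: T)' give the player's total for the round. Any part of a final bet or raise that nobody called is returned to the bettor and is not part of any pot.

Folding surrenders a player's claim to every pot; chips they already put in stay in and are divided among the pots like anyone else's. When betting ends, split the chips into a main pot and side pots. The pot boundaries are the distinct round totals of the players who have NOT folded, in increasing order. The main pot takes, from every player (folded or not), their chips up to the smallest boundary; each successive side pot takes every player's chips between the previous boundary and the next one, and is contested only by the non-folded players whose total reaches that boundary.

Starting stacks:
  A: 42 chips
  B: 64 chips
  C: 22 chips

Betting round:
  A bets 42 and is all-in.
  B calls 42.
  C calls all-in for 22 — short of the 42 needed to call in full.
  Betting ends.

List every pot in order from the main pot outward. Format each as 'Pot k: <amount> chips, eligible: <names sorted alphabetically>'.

Pot 1: 66 chips, eligible: A, B, C
Pot 2: 40 chips, eligible: A, B

Derivation:
Contributions: A=42, B=42, C=22
Pot levels (distinct totals of non-folded players): 22, 42
Layer 1-22: 22 each from A, B, C = 22*3 = 66 chips; eligible A, B, C
Layer 23-42: 20 each from A, B = 20*2 = 40 chips; eligible A, B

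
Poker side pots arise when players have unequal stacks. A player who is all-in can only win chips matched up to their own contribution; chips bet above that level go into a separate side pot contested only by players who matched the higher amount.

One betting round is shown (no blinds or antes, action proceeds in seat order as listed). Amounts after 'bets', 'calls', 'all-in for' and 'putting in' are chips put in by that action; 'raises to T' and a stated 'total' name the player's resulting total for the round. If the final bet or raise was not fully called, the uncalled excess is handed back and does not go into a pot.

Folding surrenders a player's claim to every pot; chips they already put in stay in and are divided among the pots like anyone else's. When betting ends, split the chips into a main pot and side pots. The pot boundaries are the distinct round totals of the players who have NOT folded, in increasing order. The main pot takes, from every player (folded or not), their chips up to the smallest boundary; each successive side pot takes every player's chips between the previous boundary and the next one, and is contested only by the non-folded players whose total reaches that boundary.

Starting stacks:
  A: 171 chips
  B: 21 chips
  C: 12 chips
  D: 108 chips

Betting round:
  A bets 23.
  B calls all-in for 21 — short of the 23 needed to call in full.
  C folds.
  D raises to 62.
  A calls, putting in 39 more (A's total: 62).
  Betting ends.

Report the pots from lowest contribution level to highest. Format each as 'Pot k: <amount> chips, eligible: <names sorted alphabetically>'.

Contributions: A=62, B=21, D=62
Folded: C
Pot levels (distinct totals of non-folded players): 21, 62
Layer 1-21: 21 each from A, B, D = 21*3 = 63 chips; eligible A, B, D
Layer 22-62: 41 each from A, D = 41*2 = 82 chips; eligible A, D

Pot 1: 63 chips, eligible: A, B, D
Pot 2: 82 chips, eligible: A, D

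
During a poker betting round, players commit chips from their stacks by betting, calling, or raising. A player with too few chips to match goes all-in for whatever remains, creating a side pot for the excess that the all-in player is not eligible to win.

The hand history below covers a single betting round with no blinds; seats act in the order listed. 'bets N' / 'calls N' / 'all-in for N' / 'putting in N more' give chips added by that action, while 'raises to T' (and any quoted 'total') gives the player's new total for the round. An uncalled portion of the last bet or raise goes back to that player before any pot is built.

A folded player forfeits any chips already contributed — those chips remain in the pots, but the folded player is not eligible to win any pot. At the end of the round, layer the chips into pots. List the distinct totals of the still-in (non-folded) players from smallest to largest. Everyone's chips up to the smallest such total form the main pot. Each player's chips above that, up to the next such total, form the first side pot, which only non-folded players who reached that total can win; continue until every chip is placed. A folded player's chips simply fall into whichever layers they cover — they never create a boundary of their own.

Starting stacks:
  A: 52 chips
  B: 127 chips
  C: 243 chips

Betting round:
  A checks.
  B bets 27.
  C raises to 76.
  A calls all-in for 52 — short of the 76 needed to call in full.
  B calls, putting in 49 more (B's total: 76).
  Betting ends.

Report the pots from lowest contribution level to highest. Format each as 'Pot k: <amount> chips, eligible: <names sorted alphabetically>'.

Pot 1: 156 chips, eligible: A, B, C
Pot 2: 48 chips, eligible: B, C

Derivation:
Contributions: A=52, B=76, C=76
Pot levels (distinct totals of non-folded players): 52, 76
Layer 1-52: 52 each from A, B, C = 52*3 = 156 chips; eligible A, B, C
Layer 53-76: 24 each from B, C = 24*2 = 48 chips; eligible B, C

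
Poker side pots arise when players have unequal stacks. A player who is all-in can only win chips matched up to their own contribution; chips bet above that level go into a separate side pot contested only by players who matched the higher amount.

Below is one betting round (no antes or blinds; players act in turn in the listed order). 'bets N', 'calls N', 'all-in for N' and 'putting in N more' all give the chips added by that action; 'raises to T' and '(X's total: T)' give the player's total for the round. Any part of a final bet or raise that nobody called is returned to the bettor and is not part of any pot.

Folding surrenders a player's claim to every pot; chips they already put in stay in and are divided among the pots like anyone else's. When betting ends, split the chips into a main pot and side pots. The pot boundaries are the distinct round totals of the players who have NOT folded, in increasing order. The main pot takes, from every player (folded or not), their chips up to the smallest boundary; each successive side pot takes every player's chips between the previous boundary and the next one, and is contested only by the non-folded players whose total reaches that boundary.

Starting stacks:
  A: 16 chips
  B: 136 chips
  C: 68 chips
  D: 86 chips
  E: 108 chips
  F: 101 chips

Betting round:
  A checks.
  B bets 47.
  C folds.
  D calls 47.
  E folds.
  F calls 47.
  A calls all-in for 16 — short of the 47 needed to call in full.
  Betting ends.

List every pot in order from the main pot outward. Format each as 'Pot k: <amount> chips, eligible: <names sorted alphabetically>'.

Pot 1: 64 chips, eligible: A, B, D, F
Pot 2: 93 chips, eligible: B, D, F

Derivation:
Contributions: A=16, B=47, D=47, F=47
Folded: C, E
Pot levels (distinct totals of non-folded players): 16, 47
Layer 1-16: 16 each from A, B, D, F = 16*4 = 64 chips; eligible A, B, D, F
Layer 17-47: 31 each from B, D, F = 31*3 = 93 chips; eligible B, D, F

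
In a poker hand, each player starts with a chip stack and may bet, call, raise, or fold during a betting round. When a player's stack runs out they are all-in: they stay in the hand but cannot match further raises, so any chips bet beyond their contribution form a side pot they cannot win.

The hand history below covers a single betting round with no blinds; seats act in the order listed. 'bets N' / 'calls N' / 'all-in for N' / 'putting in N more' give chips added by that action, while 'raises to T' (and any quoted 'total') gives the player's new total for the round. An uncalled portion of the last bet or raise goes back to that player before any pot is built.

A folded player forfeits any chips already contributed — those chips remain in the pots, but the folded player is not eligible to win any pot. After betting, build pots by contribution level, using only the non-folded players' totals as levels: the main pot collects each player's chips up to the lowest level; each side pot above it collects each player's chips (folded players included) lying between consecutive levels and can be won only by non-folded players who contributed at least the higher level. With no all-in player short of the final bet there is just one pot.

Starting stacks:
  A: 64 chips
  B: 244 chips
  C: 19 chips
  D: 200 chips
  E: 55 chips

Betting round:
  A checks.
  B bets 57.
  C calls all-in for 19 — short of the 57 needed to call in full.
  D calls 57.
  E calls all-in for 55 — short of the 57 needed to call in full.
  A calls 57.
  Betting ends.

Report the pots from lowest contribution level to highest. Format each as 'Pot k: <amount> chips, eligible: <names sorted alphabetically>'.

Contributions: A=57, B=57, C=19, D=57, E=55
Pot levels (distinct totals of non-folded players): 19, 55, 57
Layer 1-19: 19 each from A, B, C, D, E = 19*5 = 95 chips; eligible A, B, C, D, E
Layer 20-55: 36 each from A, B, D, E = 36*4 = 144 chips; eligible A, B, D, E
Layer 56-57: 2 each from A, B, D = 2*3 = 6 chips; eligible A, B, D

Pot 1: 95 chips, eligible: A, B, C, D, E
Pot 2: 144 chips, eligible: A, B, D, E
Pot 3: 6 chips, eligible: A, B, D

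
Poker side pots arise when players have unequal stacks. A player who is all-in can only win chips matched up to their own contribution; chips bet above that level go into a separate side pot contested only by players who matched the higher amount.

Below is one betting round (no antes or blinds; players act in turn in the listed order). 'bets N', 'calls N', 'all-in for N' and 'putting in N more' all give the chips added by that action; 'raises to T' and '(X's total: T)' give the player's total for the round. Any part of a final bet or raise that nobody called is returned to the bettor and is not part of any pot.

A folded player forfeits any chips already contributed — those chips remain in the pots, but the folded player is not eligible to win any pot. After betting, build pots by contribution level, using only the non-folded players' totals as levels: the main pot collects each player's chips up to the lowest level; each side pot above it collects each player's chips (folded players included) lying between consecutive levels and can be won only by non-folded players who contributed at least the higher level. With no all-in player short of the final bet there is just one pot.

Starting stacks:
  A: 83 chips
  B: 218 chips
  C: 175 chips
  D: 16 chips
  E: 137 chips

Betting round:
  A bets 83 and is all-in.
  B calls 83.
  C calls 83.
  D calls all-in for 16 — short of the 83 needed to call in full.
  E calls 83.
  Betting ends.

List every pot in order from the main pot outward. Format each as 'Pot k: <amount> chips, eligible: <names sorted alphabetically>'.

Contributions: A=83, B=83, C=83, D=16, E=83
Pot levels (distinct totals of non-folded players): 16, 83
Layer 1-16: 16 each from A, B, C, D, E = 16*5 = 80 chips; eligible A, B, C, D, E
Layer 17-83: 67 each from A, B, C, E = 67*4 = 268 chips; eligible A, B, C, E

Pot 1: 80 chips, eligible: A, B, C, D, E
Pot 2: 268 chips, eligible: A, B, C, E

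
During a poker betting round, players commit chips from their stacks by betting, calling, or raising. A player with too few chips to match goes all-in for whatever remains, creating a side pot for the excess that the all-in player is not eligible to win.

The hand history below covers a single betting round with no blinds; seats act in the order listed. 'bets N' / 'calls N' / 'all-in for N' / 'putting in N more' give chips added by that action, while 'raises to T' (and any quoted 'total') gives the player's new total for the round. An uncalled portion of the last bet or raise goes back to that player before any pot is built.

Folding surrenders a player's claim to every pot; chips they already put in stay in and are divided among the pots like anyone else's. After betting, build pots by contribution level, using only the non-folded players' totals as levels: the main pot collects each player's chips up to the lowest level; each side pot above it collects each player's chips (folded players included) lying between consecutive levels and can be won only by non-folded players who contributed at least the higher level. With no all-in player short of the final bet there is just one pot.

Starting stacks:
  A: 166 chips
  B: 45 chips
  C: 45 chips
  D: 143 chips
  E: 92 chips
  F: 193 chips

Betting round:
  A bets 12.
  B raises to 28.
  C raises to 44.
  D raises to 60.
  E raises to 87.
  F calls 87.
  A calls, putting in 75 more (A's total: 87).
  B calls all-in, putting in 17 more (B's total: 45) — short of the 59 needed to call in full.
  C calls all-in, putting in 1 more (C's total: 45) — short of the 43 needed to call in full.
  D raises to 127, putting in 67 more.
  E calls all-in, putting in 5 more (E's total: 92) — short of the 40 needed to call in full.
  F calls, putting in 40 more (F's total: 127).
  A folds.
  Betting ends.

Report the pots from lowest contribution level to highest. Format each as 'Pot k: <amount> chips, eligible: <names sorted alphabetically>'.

Pot 1: 270 chips, eligible: B, C, D, E, F
Pot 2: 183 chips, eligible: D, E, F
Pot 3: 70 chips, eligible: D, F

Derivation:
Contributions: A=87, B=45, C=45, D=127, E=92, F=127
Folded: A
Pot levels (distinct totals of non-folded players): 45, 92, 127
Layer 1-45: 45 each from A, B, C, D, E, F = 45*6 = 270 chips; eligible B, C, D, E, F
Layer 46-92: A 42 + D 47 + E 47 + F 47 = 183 chips; eligible D, E, F
Layer 93-127: 35 each from D, F = 35*2 = 70 chips; eligible D, F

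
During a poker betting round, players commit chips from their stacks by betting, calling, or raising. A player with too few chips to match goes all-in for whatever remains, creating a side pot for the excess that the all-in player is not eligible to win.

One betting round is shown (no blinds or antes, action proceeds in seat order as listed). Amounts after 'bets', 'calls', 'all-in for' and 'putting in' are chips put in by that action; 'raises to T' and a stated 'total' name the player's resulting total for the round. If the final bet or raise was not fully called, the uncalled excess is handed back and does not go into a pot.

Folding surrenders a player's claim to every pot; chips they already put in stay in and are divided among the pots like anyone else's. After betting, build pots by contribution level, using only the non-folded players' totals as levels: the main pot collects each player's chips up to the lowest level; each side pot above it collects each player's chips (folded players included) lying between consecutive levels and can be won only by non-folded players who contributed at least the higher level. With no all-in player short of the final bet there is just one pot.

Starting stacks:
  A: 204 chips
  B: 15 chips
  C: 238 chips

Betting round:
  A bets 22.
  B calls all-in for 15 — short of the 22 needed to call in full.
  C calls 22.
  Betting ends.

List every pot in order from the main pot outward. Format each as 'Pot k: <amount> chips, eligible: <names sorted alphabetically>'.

Pot 1: 45 chips, eligible: A, B, C
Pot 2: 14 chips, eligible: A, C

Derivation:
Contributions: A=22, B=15, C=22
Pot levels (distinct totals of non-folded players): 15, 22
Layer 1-15: 15 each from A, B, C = 15*3 = 45 chips; eligible A, B, C
Layer 16-22: 7 each from A, C = 7*2 = 14 chips; eligible A, C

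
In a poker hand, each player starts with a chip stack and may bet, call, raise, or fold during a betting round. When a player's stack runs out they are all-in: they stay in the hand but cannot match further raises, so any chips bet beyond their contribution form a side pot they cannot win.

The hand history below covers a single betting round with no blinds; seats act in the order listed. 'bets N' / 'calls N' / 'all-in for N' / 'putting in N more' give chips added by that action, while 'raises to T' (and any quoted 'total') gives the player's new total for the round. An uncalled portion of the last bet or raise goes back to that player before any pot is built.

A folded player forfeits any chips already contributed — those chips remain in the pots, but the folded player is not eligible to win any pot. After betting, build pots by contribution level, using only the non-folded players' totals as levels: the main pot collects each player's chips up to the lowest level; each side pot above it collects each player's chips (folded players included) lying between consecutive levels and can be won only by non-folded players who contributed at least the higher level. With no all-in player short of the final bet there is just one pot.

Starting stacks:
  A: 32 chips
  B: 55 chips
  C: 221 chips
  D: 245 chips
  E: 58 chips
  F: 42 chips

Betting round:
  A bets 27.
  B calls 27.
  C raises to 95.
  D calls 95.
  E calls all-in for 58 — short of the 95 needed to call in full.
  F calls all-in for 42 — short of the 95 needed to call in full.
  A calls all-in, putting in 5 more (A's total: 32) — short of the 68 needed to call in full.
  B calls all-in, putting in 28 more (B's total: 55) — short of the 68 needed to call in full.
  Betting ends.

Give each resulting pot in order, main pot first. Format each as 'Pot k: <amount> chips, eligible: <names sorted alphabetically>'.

Contributions: A=32, B=55, C=95, D=95, E=58, F=42
Pot levels (distinct totals of non-folded players): 32, 42, 55, 58, 95
Layer 1-32: 32 each from A, B, C, D, E, F = 32*6 = 192 chips; eligible A, B, C, D, E, F
Layer 33-42: 10 each from B, C, D, E, F = 10*5 = 50 chips; eligible B, C, D, E, F
Layer 43-55: 13 each from B, C, D, E = 13*4 = 52 chips; eligible B, C, D, E
Layer 56-58: 3 each from C, D, E = 3*3 = 9 chips; eligible C, D, E
Layer 59-95: 37 each from C, D = 37*2 = 74 chips; eligible C, D

Pot 1: 192 chips, eligible: A, B, C, D, E, F
Pot 2: 50 chips, eligible: B, C, D, E, F
Pot 3: 52 chips, eligible: B, C, D, E
Pot 4: 9 chips, eligible: C, D, E
Pot 5: 74 chips, eligible: C, D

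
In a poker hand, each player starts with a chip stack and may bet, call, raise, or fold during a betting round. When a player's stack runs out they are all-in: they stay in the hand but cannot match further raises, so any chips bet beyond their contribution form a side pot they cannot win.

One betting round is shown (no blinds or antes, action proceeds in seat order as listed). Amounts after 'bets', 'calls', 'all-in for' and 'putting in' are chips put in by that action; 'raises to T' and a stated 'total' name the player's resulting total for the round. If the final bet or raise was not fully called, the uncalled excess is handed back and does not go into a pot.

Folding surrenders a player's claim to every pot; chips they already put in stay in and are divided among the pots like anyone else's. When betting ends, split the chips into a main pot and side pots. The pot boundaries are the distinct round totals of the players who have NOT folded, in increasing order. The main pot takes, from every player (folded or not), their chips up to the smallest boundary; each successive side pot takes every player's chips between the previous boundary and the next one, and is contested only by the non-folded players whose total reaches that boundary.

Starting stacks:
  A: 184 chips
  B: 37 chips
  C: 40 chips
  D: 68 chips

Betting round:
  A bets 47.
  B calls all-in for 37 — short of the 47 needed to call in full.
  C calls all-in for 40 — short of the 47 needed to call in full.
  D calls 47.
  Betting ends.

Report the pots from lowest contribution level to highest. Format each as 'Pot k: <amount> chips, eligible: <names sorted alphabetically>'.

Pot 1: 148 chips, eligible: A, B, C, D
Pot 2: 9 chips, eligible: A, C, D
Pot 3: 14 chips, eligible: A, D

Derivation:
Contributions: A=47, B=37, C=40, D=47
Pot levels (distinct totals of non-folded players): 37, 40, 47
Layer 1-37: 37 each from A, B, C, D = 37*4 = 148 chips; eligible A, B, C, D
Layer 38-40: 3 each from A, C, D = 3*3 = 9 chips; eligible A, C, D
Layer 41-47: 7 each from A, D = 7*2 = 14 chips; eligible A, D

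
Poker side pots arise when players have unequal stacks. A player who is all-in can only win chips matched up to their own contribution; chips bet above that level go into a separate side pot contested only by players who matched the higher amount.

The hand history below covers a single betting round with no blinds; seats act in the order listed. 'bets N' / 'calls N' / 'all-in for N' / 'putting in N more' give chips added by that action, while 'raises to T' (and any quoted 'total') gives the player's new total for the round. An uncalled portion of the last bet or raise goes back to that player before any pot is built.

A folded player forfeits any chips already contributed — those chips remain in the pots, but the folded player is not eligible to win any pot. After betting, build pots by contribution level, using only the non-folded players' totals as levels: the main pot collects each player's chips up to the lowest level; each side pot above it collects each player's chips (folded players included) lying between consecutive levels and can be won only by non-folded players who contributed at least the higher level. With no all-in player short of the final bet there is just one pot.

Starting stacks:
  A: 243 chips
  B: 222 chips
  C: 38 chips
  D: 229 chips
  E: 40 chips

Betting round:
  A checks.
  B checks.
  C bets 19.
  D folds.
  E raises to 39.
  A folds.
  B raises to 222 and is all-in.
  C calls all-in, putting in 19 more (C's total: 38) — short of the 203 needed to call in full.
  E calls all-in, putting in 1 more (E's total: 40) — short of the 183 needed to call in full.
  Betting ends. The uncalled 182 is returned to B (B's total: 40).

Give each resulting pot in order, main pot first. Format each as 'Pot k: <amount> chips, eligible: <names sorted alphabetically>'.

Pot 1: 114 chips, eligible: B, C, E
Pot 2: 4 chips, eligible: B, E

Derivation:
Contributions (after 182 returned to B): B=40, C=38, E=40
Folded: A, D
Pot levels (distinct totals of non-folded players): 38, 40
Layer 1-38: 38 each from B, C, E = 38*3 = 114 chips; eligible B, C, E
Layer 39-40: 2 each from B, E = 2*2 = 4 chips; eligible B, E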